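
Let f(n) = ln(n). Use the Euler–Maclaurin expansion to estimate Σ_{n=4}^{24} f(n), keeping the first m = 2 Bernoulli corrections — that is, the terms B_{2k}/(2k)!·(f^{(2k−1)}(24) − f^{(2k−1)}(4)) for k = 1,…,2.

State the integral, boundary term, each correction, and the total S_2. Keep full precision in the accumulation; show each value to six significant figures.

Integral: ∫_4^24 ln(x) dx = 50.7281.
½[f(4) + f(24)] = ½[1.38629 + 3.17805] = 2.28217.
Running total after boundary: 53.0103.
Order-1 term: 1/12 · (0.0416667 − 0.250000) = -0.0173611.
Partial sum through k=1: 52.9929.
Order-2 term: −1/720 · (0.000144676 − 0.0312500) = 4.32018e-05.

S_2 ≈ 52.9930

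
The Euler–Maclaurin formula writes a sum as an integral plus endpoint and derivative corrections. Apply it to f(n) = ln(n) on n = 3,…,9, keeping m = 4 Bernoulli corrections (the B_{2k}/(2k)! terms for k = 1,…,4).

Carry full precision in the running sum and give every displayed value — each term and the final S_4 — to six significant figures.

S_4 ≈ 12.1087

Integral: ∫_3^9 ln(x) dx = 10.4792.
½[f(3) + f(9)] = ½[1.09861 + 2.19722] = 1.64792.
So far: 12.1271.
Order-1 term: 1/12 · (0.111111 − 0.333333) = -0.0185185.
Partial sum through k=1: 12.1086.
Order-2 term: −1/720 · (0.00274348 − 0.0740741) = 9.90703e-05.
Partial sum through k=2: 12.1087.
Order-3 term: 1/30240 · (0.000406442 − 0.0987654) = -3.25261e-06.
Partial sum through k=3: 12.1087.
Order-4 term: −1/1209600 · (0.000150534 − 0.329218) = 2.72047e-07.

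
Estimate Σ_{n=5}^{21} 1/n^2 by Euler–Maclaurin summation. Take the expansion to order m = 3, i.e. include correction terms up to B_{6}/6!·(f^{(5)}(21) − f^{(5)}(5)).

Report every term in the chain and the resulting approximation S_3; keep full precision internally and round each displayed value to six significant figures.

Integral: ∫_5^21 1/x^2 dx = 0.152381.
Endpoint term: (f(5) + f(21))/2 = (0.0400000 + 0.00226757)/2 = 0.0211338.
Running total after boundary: 0.173515.
k=1: B_{2}/(2)! × [f^{(1)}(21) − f^{(1)}(5)] = 1/12 × (-0.000215959 − (-0.0160000)) = 0.00131534.
Running total after k=1: 0.174830.
k=2: B_{4}/(4)! × [f^{(3)}(21) − f^{(3)}(5)] = −1/720 × (-5.87645e-06 − (-0.00768000)) = -1.06585e-05.
Running total after k=2: 0.174819.
k=3: B_{6}/(6)! × [f^{(5)}(21) − f^{(5)}(5)] = 1/30240 × (-3.99758e-07 − (-0.00921600)) = 3.04749e-07.

S_3 ≈ 0.174820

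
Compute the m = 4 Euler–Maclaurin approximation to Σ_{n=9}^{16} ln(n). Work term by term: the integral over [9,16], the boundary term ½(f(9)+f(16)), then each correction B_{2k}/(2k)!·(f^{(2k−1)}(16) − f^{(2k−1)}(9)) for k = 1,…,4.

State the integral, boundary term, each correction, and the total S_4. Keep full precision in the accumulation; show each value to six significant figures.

∫_9^16 ln(x) dx evaluates to 17.5864.
Boundary: ½(f(9) + f(16)) = ½(2.19722 + 2.77259) = 2.48491.
Running total after boundary: 20.0713.
k=1: B_{2}/(2)! × [f^{(1)}(16) − f^{(1)}(9)] = 1/12 × (0.0625000 − 0.111111) = -0.00405093.
After k=1: 20.0673.
k=2: B_{4}/(4)! × [f^{(3)}(16) − f^{(3)}(9)] = −1/720 × (0.000488281 − 0.00274348) = 3.13223e-06.
After k=2: 20.0673.
k=3: B_{6}/(6)! × [f^{(5)}(16) − f^{(5)}(9)] = 1/30240 × (2.28882e-05 − 0.000406442) = -1.26837e-08.
After k=3: 20.0673.
k=4: B_{8}/(8)! × [f^{(7)}(16) − f^{(7)}(9)] = −1/1209600 × (2.68221e-06 − 0.000150534) = 1.22232e-10.

S_4 ≈ 20.0673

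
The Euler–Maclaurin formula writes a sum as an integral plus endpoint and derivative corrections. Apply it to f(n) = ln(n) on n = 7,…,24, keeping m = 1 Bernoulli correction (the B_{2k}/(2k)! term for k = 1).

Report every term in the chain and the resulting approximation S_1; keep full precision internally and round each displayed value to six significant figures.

∫_7^24 ln(x) dx evaluates to 45.6519.
½[f(7) + f(24)] = ½[1.94591 + 3.17805] = 2.56198.
Running total after boundary: 48.2139.
Correction k=1: B_{2}/2! · (f^{(1)}(24) − f^{(1)}(7)) = 1/12 · (0.0416667 − 0.142857) = -0.00843254.

S_1 ≈ 48.2055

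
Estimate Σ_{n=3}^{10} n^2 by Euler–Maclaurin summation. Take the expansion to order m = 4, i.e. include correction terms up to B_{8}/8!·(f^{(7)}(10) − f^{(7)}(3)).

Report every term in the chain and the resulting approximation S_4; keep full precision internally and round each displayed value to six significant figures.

S_4 ≈ 380.000

∫_3^10 x^2 dx evaluates to 324.333.
Endpoint term: (f(3) + f(10))/2 = (9.00000 + 100.000)/2 = 54.5000.
Running total after boundary: 378.833.
Correction k=1: B_{2}/2! · (f^{(1)}(10) − f^{(1)}(3)) = 1/12 · (20.0000 − 6.00000) = 1.16667.
Partial sum through k=1: 380.000.
Correction k=2: B_{4}/4! · (f^{(3)}(10) − f^{(3)}(3)) = −1/720 · (0.00000 − 0.00000) = 0.00000.
Partial sum through k=2: 380.000.
Correction k=3: B_{6}/6! · (f^{(5)}(10) − f^{(5)}(3)) = 1/30240 · (0.00000 − 0.00000) = 0.00000.
Partial sum through k=3: 380.000.
Correction k=4: B_{8}/8! · (f^{(7)}(10) − f^{(7)}(3)) = −1/1209600 · (0.00000 − 0.00000) = 0.00000.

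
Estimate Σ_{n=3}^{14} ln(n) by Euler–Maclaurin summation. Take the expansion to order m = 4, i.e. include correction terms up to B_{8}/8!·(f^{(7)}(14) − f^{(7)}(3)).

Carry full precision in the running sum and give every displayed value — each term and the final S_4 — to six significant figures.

Integral: ∫_3^14 ln(x) dx = 22.6510.
Boundary: ½(f(3) + f(14)) = ½(1.09861 + 2.63906) = 1.86883.
Integral + boundary = 24.5198.
Order-1 term: 1/12 · (0.0714286 − 0.333333) = -0.0218254.
Running total after k=1: 24.4980.
Order-2 term: −1/720 · (0.000728863 − 0.0740741) = 0.000101868.
Running total after k=2: 24.4981.
Order-3 term: 1/30240 · (4.46243e-05 − 0.0987654) = -3.26458e-06.
Running total after k=3: 24.4981.
Order-4 term: −1/1209600 · (6.83024e-06 − 0.329218) = 2.72165e-07.

S_4 ≈ 24.4981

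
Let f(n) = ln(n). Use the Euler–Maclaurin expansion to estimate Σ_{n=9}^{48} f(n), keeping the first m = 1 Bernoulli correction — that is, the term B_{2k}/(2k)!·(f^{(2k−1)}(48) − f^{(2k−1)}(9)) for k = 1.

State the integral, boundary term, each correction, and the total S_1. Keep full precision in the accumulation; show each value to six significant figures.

The integral term ∫_9^48 ln(x) dx = 127.043.
½[f(9) + f(48)] = ½[2.19722 + 3.87120] = 3.03421.
Integral + boundary = 130.077.
Correction k=1: B_{2}/2! · (f^{(1)}(48) − f^{(1)}(9)) = 1/12 · (0.0208333 − 0.111111) = -0.00752315.

S_1 ≈ 130.069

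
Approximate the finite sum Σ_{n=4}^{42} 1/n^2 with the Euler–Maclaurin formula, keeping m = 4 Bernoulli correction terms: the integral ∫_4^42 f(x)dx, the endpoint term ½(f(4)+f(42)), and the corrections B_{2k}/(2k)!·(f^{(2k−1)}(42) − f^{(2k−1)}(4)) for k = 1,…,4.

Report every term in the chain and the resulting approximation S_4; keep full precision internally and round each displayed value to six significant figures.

Integral: ∫_4^42 1/x^2 dx = 0.226190.
Endpoint term: (f(4) + f(42))/2 = (0.0625000 + 0.000566893)/2 = 0.0315334.
Running total after boundary: 0.257724.
Order-1 term: 1/12 · (-2.69949e-05 − (-0.0312500)) = 0.00260192.
Partial sum through k=1: 0.260326.
Order-2 term: −1/720 · (-1.83639e-07 − (-0.0234375)) = -3.25518e-05.
Partial sum through k=2: 0.260293.
Order-3 term: 1/30240 · (-3.12311e-09 − (-0.0439453)) = 1.45322e-06.
Partial sum through k=3: 0.260295.
Order-4 term: −1/1209600 · (-9.91464e-11 − (-0.153809)) = -1.27157e-07.

S_4 ≈ 0.260295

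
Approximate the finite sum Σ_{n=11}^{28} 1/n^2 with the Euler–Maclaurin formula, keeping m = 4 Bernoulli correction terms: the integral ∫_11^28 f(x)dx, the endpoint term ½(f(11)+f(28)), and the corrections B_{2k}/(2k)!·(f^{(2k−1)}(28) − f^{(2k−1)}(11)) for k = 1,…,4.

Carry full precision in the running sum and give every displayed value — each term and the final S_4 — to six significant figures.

∫_11^28 1/x^2 dx evaluates to 0.0551948.
Endpoint term: (f(11) + f(28))/2 = (0.00826446 + 0.00127551)/2 = 0.00476999.
Running total after boundary: 0.0599648.
Order-1 term: 1/12 · (-9.11079e-05 − (-0.00150263)) = 0.000117627.
Partial sum through k=1: 0.0600824.
Order-2 term: −1/720 · (-1.39451e-06 − (-0.000149021)) = -2.05037e-07.
Partial sum through k=2: 0.0600822.
Order-3 term: 1/30240 · (-5.33613e-08 − (-3.69474e-05)) = 1.22004e-09.
Partial sum through k=3: 0.0600822.
Order-4 term: −1/1209600 · (-3.81152e-09 − (-1.70996e-05)) = -1.41334e-11.

S_4 ≈ 0.0600822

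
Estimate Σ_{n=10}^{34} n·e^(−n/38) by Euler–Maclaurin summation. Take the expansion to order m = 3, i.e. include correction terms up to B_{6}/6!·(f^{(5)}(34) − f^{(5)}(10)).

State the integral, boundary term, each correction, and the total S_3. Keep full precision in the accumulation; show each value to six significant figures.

The integral term ∫_10^34 x·e^(−x/38) dx = 283.719.
½[f(10) + f(34)] = ½[7.68621 + 13.8963] = 10.7913.
So far: 294.510.
k=1: B_{2}/(2)! × [f^{(1)}(34) − f^{(1)}(10)] = 1/12 × (0.0430226 − 0.566352) = -0.0436108.
Partial sum through k=1: 294.467.
k=2: B_{4}/(4)! × [f^{(3)}(34) − f^{(3)}(10)] = −1/720 × (0.000595882 − 0.00145678) = 1.19569e-06.
Partial sum through k=2: 294.467.
k=3: B_{6}/(6)! × [f^{(5)}(34) − f^{(5)}(10)] = 1/30240 × (8.04688e-07 − 1.74609e-06) = -3.11310e-11.

S_3 ≈ 294.467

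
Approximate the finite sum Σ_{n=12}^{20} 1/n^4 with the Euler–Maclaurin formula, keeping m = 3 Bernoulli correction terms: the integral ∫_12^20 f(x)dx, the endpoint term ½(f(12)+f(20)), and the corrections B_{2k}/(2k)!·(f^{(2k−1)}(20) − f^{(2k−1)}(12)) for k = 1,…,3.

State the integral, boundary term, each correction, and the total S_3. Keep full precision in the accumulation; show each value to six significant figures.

S_3 ≈ 0.000179703

∫_12^20 1/x^4 dx evaluates to 0.000151235.
Boundary: ½(f(12) + f(20)) = ½(4.82253e-05 + 6.25000e-06) = 2.72377e-05.
Running total after boundary: 0.000178472.
Order-1 term: 1/12 · (-1.25000e-06 − (-1.60751e-05)) = 1.23543e-06.
Partial sum through k=1: 0.000179708.
Order-2 term: −1/720 · (-9.37500e-08 − (-3.34898e-06)) = -4.52115e-09.
Partial sum through k=2: 0.000179703.
Order-3 term: 1/30240 · (-1.31250e-08 − (-1.30238e-06)) = 4.26341e-11.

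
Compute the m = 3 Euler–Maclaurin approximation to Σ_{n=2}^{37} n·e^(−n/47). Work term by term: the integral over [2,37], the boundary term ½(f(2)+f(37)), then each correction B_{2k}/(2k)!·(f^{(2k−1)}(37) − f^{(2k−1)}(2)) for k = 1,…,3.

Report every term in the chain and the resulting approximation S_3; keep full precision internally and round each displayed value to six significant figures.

∫_2^37 x·e^(−x/47) dx evaluates to 410.314.
½[f(2) + f(37)] = ½[1.91668 + 16.8388] = 9.37772.
Running total after boundary: 419.691.
Order-1 term: 1/12 · (0.0968302 − 0.917559) = -0.0683941.
Partial sum through k=1: 419.623.
Order-2 term: −1/720 · (0.000455878 − 0.00128304) = 1.14884e-06.
Partial sum through k=2: 419.623.
Order-3 term: 1/30240 · (3.92902e-07 − 9.73612e-07) = -1.92034e-11.

S_3 ≈ 419.623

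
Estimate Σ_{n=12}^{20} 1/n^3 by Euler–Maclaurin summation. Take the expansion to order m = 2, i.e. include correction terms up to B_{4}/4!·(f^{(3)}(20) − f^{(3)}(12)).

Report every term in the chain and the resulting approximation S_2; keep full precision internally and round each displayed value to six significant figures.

S_2 ≈ 0.00258454

The integral term ∫_12^20 1/x^3 dx = 0.00222222.
Boundary: ½(f(12) + f(20)) = ½(0.000578704 + 0.000125000) = 0.000351852.
Integral + boundary = 0.00257407.
Order-1 term: 1/12 · (-1.87500e-05 − (-0.000144676)) = 1.04938e-05.
After k=1: 0.00258457.
Order-2 term: −1/720 · (-9.37500e-07 − (-2.00939e-05)) = -2.66061e-08.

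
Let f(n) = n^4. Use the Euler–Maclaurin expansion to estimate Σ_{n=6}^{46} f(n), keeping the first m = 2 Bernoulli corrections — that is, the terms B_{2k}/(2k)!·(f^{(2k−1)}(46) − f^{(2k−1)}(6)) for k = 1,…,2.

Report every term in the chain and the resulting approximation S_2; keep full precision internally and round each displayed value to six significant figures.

∫_6^46 x^4 dx evaluates to 4.11910e+07.
Endpoint term: (f(6) + f(46))/2 = (1296.00 + 4.47746e+06)/2 = 2.23938e+06.
So far: 4.34304e+07.
Order-1 term: 1/12 · (389344 − 864.000) = 32373.3.
After k=1: 4.34628e+07.
Order-2 term: −1/720 · (1104.00 − 144.000) = -1.33333.

S_2 ≈ 4.34628e+07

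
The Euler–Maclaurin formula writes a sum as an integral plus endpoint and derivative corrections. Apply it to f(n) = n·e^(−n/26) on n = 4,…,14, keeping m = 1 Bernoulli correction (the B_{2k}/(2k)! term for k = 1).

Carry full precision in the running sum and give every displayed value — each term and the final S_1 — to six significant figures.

∫_4^14 x·e^(−x/26) dx evaluates to 61.7838.
Boundary: ½(f(4) + f(14)) = ½(3.42962 + 8.17104) = 5.80033.
Integral + boundary = 67.5841.
k=1: B_{2}/(2)! × [f^{(1)}(14) − f^{(1)}(4)] = 1/12 × (0.269375 − 0.725496) = -0.0380101.

S_1 ≈ 67.5461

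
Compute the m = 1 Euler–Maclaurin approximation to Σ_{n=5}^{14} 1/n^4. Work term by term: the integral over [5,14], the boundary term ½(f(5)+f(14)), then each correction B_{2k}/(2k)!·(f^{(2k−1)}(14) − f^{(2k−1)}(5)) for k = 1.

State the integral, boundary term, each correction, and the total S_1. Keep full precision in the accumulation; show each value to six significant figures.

S_1 ≈ 0.00346425

Integral: ∫_5^14 1/x^4 dx = 0.00254519.
½[f(5) + f(14)] = ½[0.00160000 + 2.60308e-05] = 0.000813015.
Running total after boundary: 0.00335820.
k=1: B_{2}/(2)! × [f^{(1)}(14) − f^{(1)}(5)] = 1/12 × (-7.43738e-06 − (-0.00128000)) = 0.000106047.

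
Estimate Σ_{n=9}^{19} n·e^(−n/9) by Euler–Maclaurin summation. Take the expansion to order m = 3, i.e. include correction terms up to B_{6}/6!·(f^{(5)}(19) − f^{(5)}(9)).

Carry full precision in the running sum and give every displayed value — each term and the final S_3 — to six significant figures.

Integral: ∫_9^19 x·e^(−x/9) dx = 29.0784.
Boundary: ½(f(9) + f(19)) = ½(3.31091 + 2.30096) = 2.80594.
Integral + boundary = 31.8844.
k=1: B_{2}/(2)! × [f^{(1)}(19) − f^{(1)}(9)] = 1/12 × (-0.134559 − 0.00000) = -0.0112133.
After k=1: 31.8732.
k=2: B_{4}/(4)! × [f^{(3)}(19) − f^{(3)}(9)] = −1/720 × (0.00132898 − 0.00908344) = 1.07701e-05.
After k=2: 31.8732.
k=3: B_{6}/(6)! × [f^{(5)}(19) − f^{(5)}(9)] = 1/30240 × (5.33233e-05 − 0.000224283) = -5.65341e-09.

S_3 ≈ 31.8732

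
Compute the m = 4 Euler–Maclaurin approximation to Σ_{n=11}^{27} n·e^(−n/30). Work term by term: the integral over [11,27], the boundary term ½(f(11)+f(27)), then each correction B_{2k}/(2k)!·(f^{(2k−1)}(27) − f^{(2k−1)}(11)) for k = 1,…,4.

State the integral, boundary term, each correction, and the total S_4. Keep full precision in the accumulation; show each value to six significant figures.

S_4 ≈ 166.473

The integral term ∫_11^27 x·e^(−x/30) dx = 157.206.
Boundary: ½(f(11) + f(27)) = ½(7.62345 + 10.9774) = 9.30041.
Running total after boundary: 166.506.
Order-1 term: 1/12 · (0.0406570 − 0.438926) = -0.0331891.
Partial sum through k=1: 166.473.
Order-2 term: −1/720 · (0.000948663 − 0.00202779) = 1.49878e-06.
Partial sum through k=2: 166.473.
Order-3 term: 1/30240 · (2.05795e-06 − 3.96431e-06) = -6.30410e-11.
Partial sum through k=3: 166.473.
Order-4 term: −1/1209600 · (3.40202e-09 − 6.30613e-09) = 2.40088e-15.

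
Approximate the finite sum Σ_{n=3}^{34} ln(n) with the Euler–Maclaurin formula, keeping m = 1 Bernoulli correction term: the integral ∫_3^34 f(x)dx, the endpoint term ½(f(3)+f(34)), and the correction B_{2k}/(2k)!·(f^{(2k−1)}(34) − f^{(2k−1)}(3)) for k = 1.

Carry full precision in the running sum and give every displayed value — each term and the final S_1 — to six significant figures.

S_1 ≈ 87.8876

Integral: ∫_3^34 ln(x) dx = 85.6004.
½[f(3) + f(34)] = ½[1.09861 + 3.52636] = 2.31249.
So far: 87.9129.
Correction k=1: B_{2}/2! · (f^{(1)}(34) − f^{(1)}(3)) = 1/12 · (0.0294118 − 0.333333) = -0.0253268.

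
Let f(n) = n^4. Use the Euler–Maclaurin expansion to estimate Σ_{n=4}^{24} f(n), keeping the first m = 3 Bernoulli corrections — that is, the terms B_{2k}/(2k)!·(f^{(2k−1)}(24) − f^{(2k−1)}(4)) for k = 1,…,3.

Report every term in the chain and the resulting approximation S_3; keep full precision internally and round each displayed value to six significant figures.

∫_4^24 x^4 dx evaluates to 1.59232e+06.
Boundary: ½(f(4) + f(24)) = ½(256.000 + 331776) = 166016.
Running total after boundary: 1.75834e+06.
Order-1 term: 1/12 · (55296.0 − 256.000) = 4586.67.
Partial sum through k=1: 1.76292e+06.
Order-2 term: −1/720 · (576.000 − 96.0000) = -0.666667.
Partial sum through k=2: 1.76292e+06.
Order-3 term: 1/30240 · (0.00000 − 0.00000) = 0.00000.

S_3 ≈ 1.76292e+06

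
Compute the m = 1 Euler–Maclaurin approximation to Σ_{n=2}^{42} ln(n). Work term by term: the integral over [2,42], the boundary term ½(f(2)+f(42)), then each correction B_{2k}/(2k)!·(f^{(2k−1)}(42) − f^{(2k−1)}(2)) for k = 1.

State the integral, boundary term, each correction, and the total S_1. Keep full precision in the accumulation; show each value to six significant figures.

The integral term ∫_2^42 ln(x) dx = 115.596.
Endpoint term: (f(2) + f(42))/2 = (0.693147 + 3.73767)/2 = 2.21541.
So far: 117.811.
Correction k=1: B_{2}/2! · (f^{(1)}(42) − f^{(1)}(2)) = 1/12 · (0.0238095 − 0.500000) = -0.0396825.

S_1 ≈ 117.772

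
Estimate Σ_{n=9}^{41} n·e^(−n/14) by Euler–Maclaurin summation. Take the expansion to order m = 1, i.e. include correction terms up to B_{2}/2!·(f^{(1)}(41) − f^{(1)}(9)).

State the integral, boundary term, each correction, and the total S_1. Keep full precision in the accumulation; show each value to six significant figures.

S_1 ≈ 131.567

The integral term ∫_9^41 x·e^(−x/14) dx = 128.129.
Boundary: ½(f(9) + f(41)) = ½(4.73209 + 2.19241) = 3.46225.
So far: 131.591.
Correction k=1: B_{2}/2! · (f^{(1)}(41) − f^{(1)}(9)) = 1/12 · (-0.103127 − 0.187781) = -0.0242424.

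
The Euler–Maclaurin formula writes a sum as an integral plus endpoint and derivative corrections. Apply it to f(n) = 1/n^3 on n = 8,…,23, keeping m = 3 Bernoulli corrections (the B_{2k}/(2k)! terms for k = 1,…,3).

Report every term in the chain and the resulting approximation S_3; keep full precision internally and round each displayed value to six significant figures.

Integral: ∫_8^23 1/x^3 dx = 0.00686732.
½[f(8) + f(23)] = ½[0.00195312 + 8.21895e-05] = 0.00101766.
So far: 0.00788498.
Order-1 term: 1/12 · (-1.07204e-05 − (-0.000732422)) = 6.01418e-05.
Running total after k=1: 0.00794512.
Order-2 term: −1/720 · (-4.05307e-07 − (-0.000228882)) = -3.17329e-07.
Running total after k=2: 0.00794480.
Order-3 term: 1/30240 · (-3.21794e-08 − (-0.000150204)) = 4.96599e-09.

S_3 ≈ 0.00794481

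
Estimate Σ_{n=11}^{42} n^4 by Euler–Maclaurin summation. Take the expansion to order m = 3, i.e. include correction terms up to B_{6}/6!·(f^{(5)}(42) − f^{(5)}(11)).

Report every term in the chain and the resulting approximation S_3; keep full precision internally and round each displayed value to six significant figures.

S_3 ≈ 2.76935e+07

∫_11^42 x^4 dx evaluates to 2.61060e+07.
Endpoint term: (f(11) + f(42))/2 = (14641.0 + 3.11170e+06)/2 = 1.56317e+06.
So far: 2.76692e+07.
Correction k=1: B_{2}/2! · (f^{(1)}(42) − f^{(1)}(11)) = 1/12 · (296352 − 5324.00) = 24252.3.
After k=1: 2.76935e+07.
Correction k=2: B_{4}/4! · (f^{(3)}(42) − f^{(3)}(11)) = −1/720 · (1008.00 − 264.000) = -1.03333.
After k=2: 2.76935e+07.
Correction k=3: B_{6}/6! · (f^{(5)}(42) − f^{(5)}(11)) = 1/30240 · (0.00000 − 0.00000) = 0.00000.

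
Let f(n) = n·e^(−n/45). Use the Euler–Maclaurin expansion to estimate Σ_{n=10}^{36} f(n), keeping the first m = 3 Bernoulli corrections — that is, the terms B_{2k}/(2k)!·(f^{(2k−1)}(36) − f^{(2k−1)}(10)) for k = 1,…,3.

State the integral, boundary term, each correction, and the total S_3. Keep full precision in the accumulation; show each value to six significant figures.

S_3 ≈ 356.068

Integral: ∫_10^36 x·e^(−x/45) dx = 344.021.
½[f(10) + f(36)] = ½[8.00737 + 16.1758] = 12.0916.
Integral + boundary = 356.113.
k=1: B_{2}/(2)! × [f^{(1)}(36) − f^{(1)}(10)] = 1/12 × (0.0898658 − 0.622796) = -0.0444108.
After k=1: 356.068.
k=2: B_{4}/(4)! × [f^{(3)}(36) − f^{(3)}(10)] = −1/720 × (0.000488160 − 0.00109841) = 8.47563e-07.
After k=2: 356.068.
k=3: B_{6}/(6)! × [f^{(5)}(36) − f^{(5)}(10)] = 1/30240 × (4.60218e-07 − 9.32966e-07) = -1.56332e-11.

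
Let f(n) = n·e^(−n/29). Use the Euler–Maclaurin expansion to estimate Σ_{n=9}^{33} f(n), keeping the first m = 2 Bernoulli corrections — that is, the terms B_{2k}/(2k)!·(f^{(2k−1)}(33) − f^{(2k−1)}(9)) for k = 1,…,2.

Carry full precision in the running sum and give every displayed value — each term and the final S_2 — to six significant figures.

The integral term ∫_9^33 x·e^(−x/29) dx = 231.754.
Endpoint term: (f(9) + f(33))/2 = (6.59875 + 10.5759)/2 = 8.58732.
So far: 240.342.
Order-1 term: 1/12 · (-0.0442043 − 0.505651) = -0.0458213.
Running total after k=1: 240.296.
Order-2 term: −1/720 · (0.000709582 − 0.00234487) = 2.27124e-06.

S_2 ≈ 240.296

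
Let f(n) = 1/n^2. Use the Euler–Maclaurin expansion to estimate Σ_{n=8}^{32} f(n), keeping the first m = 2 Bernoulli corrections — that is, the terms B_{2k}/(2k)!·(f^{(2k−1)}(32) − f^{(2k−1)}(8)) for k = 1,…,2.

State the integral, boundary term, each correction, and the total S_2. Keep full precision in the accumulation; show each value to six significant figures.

S_2 ≈ 0.102370

Integral: ∫_8^32 1/x^2 dx = 0.0937500.
Boundary: ½(f(8) + f(32)) = ½(0.0156250 + 0.000976562) = 0.00830078.
Running total after boundary: 0.102051.
Order-1 term: 1/12 · (-6.10352e-05 − (-0.00390625)) = 0.000320435.
After k=1: 0.102371.
Order-2 term: −1/720 · (-7.15256e-07 − (-0.000732422)) = -1.01626e-06.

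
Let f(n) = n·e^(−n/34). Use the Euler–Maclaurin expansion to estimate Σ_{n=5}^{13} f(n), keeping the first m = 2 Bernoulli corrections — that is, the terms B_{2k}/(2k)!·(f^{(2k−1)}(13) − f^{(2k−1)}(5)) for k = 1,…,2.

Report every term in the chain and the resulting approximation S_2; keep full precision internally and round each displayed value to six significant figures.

Integral: ∫_5^13 x·e^(−x/34) dx = 54.4182.
Boundary: ½(f(5) + f(13)) = ½(4.31622 + 8.86930) = 6.59276.
So far: 61.0110.
Correction k=1: B_{2}/2! · (f^{(1)}(13) − f^{(1)}(5)) = 1/12 · (0.421392 − 0.736296) = -0.0262419.
Partial sum through k=1: 60.9848.
Correction k=2: B_{4}/4! · (f^{(3)}(13) − f^{(3)}(5)) = −1/720 · (0.00154490 − 0.00213043) = 8.13246e-07.

S_2 ≈ 60.9848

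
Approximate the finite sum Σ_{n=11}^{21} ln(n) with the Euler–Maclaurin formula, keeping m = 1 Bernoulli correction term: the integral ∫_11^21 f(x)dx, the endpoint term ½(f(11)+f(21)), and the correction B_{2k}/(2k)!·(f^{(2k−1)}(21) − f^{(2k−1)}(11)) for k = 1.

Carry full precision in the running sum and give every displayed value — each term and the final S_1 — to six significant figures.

S_1 ≈ 30.2757

The integral term ∫_11^21 ln(x) dx = 27.5581.
Endpoint term: (f(11) + f(21))/2 = (2.39790 + 3.04452)/2 = 2.72121.
So far: 30.2793.
Order-1 term: 1/12 · (0.0476190 − 0.0909091) = -0.00360750.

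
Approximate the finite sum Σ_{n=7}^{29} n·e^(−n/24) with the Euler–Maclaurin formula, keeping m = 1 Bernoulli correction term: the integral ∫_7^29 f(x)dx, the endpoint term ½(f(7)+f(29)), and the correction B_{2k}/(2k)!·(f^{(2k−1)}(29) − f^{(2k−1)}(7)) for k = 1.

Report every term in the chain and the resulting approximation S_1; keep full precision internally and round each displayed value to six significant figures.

S_1 ≈ 182.738

Integral: ∫_7^29 x·e^(−x/24) dx = 175.841.
½[f(7) + f(29)] = ½[5.22912 + 8.66215] = 6.94563.
Running total after boundary: 182.787.
Correction k=1: B_{2}/2! · (f^{(1)}(29) − f^{(1)}(7)) = 1/12 · (-0.0622281 − 0.529137) = -0.0492805.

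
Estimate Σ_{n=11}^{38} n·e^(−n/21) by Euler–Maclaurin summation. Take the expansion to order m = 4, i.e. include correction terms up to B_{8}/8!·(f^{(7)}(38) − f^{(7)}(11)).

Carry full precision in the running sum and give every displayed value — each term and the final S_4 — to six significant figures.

The integral term ∫_11^38 x·e^(−x/21) dx = 195.135.
Boundary: ½(f(11) + f(38)) = ½(6.51486 + 6.22182) = 6.36834.
Integral + boundary = 201.503.
k=1: B_{2}/(2)! × [f^{(1)}(38) − f^{(1)}(11)] = 1/12 × (-0.132545 − 0.282029) = -0.0345478.
After k=1: 201.468.
k=2: B_{4}/(4)! × [f^{(3)}(38) − f^{(3)}(11)] = −1/720 × (0.000441994 − 0.00332551) = 4.00488e-06.
After k=2: 201.468.
k=3: B_{6}/(6)! × [f^{(5)}(38) − f^{(5)}(11)] = 1/30240 × (2.68604e-06 − 1.36315e-05) = -3.61953e-10.
After k=3: 201.468.
k=4: B_{8}/(8)! × [f^{(7)}(38) − f^{(7)}(11)] = −1/1209600 × (9.90890e-09 − 4.47215e-08) = 2.87803e-14.

S_4 ≈ 201.468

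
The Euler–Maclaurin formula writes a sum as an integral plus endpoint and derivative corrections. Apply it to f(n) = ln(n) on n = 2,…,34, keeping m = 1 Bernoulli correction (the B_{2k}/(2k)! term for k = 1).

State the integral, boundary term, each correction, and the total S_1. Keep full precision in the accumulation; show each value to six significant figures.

Integral: ∫_2^34 ln(x) dx = 86.5100.
½[f(2) + f(34)] = ½[0.693147 + 3.52636] = 2.10975.
Integral + boundary = 88.6197.
Correction k=1: B_{2}/2! · (f^{(1)}(34) − f^{(1)}(2)) = 1/12 · (0.0294118 − 0.500000) = -0.0392157.

S_1 ≈ 88.5805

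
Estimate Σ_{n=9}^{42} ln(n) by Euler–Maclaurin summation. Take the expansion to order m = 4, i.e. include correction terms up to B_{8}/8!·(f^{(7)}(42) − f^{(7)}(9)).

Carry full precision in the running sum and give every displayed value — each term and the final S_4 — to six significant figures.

The integral term ∫_9^42 ln(x) dx = 104.207.
½[f(9) + f(42)] = ½[2.19722 + 3.73767] = 2.96745.
Running total after boundary: 107.175.
k=1: B_{2}/(2)! × [f^{(1)}(42) − f^{(1)}(9)] = 1/12 × (0.0238095 − 0.111111) = -0.00727513.
After k=1: 107.167.
k=2: B_{4}/(4)! × [f^{(3)}(42) − f^{(3)}(9)] = −1/720 × (2.69949e-05 − 0.00274348) = 3.77290e-06.
After k=2: 107.167.
k=3: B_{6}/(6)! × [f^{(5)}(42) − f^{(5)}(9)] = 1/30240 × (1.83639e-07 − 0.000406442) = -1.34345e-08.
After k=3: 107.167.
k=4: B_{8}/(8)! × [f^{(7)}(42) − f^{(7)}(9)] = −1/1209600 × (3.12311e-09 − 0.000150534) = 1.24447e-10.

S_4 ≈ 107.167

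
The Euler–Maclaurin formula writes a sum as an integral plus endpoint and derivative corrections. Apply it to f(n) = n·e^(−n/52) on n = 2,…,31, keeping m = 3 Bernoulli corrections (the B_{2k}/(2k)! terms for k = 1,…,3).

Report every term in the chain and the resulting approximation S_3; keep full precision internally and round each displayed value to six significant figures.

S_3 ≈ 333.695

Integral: ∫_2^31 x·e^(−x/52) dx = 324.252.
Boundary: ½(f(2) + f(31)) = ½(1.92454 + 17.0787) = 9.50163.
So far: 333.753.
Order-1 term: 1/12 · (0.222490 − 0.925258) = -0.0585641.
Running total after k=1: 333.695.
Order-2 term: −1/720 · (0.000489772 − 0.00105392) = 7.83537e-07.
Running total after k=2: 333.695.
Order-3 term: 1/30240 · (3.31828e-07 − 6.52979e-07) = -1.06201e-11.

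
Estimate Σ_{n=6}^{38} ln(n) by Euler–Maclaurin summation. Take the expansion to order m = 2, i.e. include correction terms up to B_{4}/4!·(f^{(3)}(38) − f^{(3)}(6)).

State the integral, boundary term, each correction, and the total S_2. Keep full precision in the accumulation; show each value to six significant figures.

∫_6^38 ln(x) dx evaluates to 95.4777.
Endpoint term: (f(6) + f(38))/2 = (1.79176 + 3.63759)/2 = 2.71467.
Integral + boundary = 98.1924.
Order-1 term: 1/12 · (0.0263158 − 0.166667) = -0.0116959.
Partial sum through k=1: 98.1807.
Order-2 term: −1/720 · (3.64485e-05 − 0.00925926) = 1.28095e-05.

S_2 ≈ 98.1807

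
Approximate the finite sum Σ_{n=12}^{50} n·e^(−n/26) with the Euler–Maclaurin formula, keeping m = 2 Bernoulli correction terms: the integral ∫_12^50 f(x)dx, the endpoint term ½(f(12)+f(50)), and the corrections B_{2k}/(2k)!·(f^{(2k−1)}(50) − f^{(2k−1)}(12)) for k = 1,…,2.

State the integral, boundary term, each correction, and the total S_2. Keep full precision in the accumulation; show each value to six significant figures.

S_2 ≈ 341.340

Integral: ∫_12^50 x·e^(−x/26) dx = 333.944.
½[f(12) + f(50)] = ½[7.56376 + 7.30783] = 7.43579.
So far: 341.380.
Correction k=1: B_{2}/2! · (f^{(1)}(50) − f^{(1)}(12)) = 1/12 · (-0.134914 − 0.339399) = -0.0395261.
Partial sum through k=1: 341.340.
Correction k=2: B_{4}/4! · (f^{(3)}(50) − f^{(3)}(12)) = −1/720 · (0.000232839 − 0.00236690) = 2.96398e-06.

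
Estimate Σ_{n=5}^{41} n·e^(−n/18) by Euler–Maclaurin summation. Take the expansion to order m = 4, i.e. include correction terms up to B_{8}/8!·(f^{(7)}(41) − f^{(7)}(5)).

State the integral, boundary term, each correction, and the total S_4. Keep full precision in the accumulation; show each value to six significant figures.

∫_5^41 x·e^(−x/18) dx evaluates to 204.723.
½[f(5) + f(41)] = ½[3.78733 + 4.20298] = 3.99515.
Integral + boundary = 208.718.
Order-1 term: 1/12 · (-0.130987 − 0.547058) = -0.0565038.
After k=1: 208.662.
Order-2 term: −1/720 · (0.000228507 − 0.00636416) = 8.52174e-06.
After k=2: 208.662.
Order-3 term: 1/30240 · (2.65832e-06 − 3.40737e-05) = -1.03887e-09.
After k=3: 208.662.
Order-4 term: −1/1209600 · (1.42326e-08 − 1.49706e-07) = 1.11999e-13.

S_4 ≈ 208.662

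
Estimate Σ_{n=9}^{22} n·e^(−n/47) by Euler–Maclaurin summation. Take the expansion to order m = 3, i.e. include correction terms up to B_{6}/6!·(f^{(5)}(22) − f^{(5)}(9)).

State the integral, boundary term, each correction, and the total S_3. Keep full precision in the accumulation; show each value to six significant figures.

S_3 ≈ 153.126

Integral: ∫_9^22 x·e^(−x/47) dx = 142.550.
½[f(9) + f(22)] = ½[7.43156 + 13.7764] = 10.6040.
Integral + boundary = 153.154.
Order-1 term: 1/12 · (0.333085 − 0.667610) = -0.0278771.
After k=1: 153.126.
Order-2 term: −1/720 · (0.000717739 − 0.00104983) = 4.61233e-07.
After k=2: 153.126.
Order-3 term: 1/30240 · (5.81572e-07 − 8.13685e-07) = -7.67570e-12.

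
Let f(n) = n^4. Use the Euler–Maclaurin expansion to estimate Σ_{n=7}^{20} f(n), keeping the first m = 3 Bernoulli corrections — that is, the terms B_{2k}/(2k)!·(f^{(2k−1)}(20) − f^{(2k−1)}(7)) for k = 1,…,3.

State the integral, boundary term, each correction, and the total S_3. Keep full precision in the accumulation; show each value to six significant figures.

∫_7^20 x^4 dx evaluates to 636639.
½[f(7) + f(20)] = ½[2401.00 + 160000] = 81200.5.
Integral + boundary = 717839.
k=1: B_{2}/(2)! × [f^{(1)}(20) − f^{(1)}(7)] = 1/12 × (32000.0 − 1372.00) = 2552.33.
Partial sum through k=1: 720391.
k=2: B_{4}/(4)! × [f^{(3)}(20) − f^{(3)}(7)] = −1/720 × (480.000 − 168.000) = -0.433333.
Partial sum through k=2: 720391.
k=3: B_{6}/(6)! × [f^{(5)}(20) − f^{(5)}(7)] = 1/30240 × (0.00000 − 0.00000) = 0.00000.

S_3 ≈ 720391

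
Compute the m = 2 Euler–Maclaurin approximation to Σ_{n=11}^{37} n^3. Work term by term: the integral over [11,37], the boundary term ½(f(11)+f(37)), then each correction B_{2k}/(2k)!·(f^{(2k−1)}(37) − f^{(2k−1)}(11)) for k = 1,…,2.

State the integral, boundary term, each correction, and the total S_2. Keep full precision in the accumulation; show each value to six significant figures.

∫_11^37 x^3 dx evaluates to 464880.
Endpoint term: (f(11) + f(37))/2 = (1331.00 + 50653.0)/2 = 25992.0.
So far: 490872.
k=1: B_{2}/(2)! × [f^{(1)}(37) − f^{(1)}(11)] = 1/12 × (4107.00 − 363.000) = 312.000.
After k=1: 491184.
k=2: B_{4}/(4)! × [f^{(3)}(37) − f^{(3)}(11)] = −1/720 × (6.00000 − 6.00000) = 0.00000.

S_2 ≈ 491184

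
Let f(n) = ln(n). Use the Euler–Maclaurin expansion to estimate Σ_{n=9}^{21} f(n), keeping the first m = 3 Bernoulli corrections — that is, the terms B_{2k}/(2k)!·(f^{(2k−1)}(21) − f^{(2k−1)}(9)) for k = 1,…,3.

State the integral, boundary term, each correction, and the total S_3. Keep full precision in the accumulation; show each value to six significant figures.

The integral term ∫_9^21 ln(x) dx = 32.1599.
Boundary: ½(f(9) + f(21)) = ½(2.19722 + 3.04452) = 2.62087.
Integral + boundary = 34.7808.
Correction k=1: B_{2}/2! · (f^{(1)}(21) − f^{(1)}(9)) = 1/12 · (0.0476190 − 0.111111) = -0.00529101.
Partial sum through k=1: 34.7755.
Correction k=2: B_{4}/4! · (f^{(3)}(21) − f^{(3)}(9)) = −1/720 · (0.000215959 − 0.00274348) = 3.51045e-06.
Partial sum through k=2: 34.7755.
Correction k=3: B_{6}/6! · (f^{(5)}(21) − f^{(5)}(9)) = 1/30240 · (5.87645e-06 − 0.000406442) = -1.32462e-08.

S_3 ≈ 34.7755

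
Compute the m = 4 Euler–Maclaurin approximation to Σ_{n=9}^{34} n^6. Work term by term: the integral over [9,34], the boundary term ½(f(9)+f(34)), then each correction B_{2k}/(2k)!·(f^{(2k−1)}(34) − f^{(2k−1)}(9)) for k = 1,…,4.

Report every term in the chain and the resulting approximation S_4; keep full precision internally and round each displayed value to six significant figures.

The integral term ∫_9^34 x^6 dx = 7.50265e+09.
Boundary: ½(f(9) + f(34)) = ½(531441 + 1.54480e+09) = 7.72668e+08.
So far: 8.27532e+09.
Correction k=1: B_{2}/2! · (f^{(1)}(34) − f^{(1)}(9)) = 1/12 · (2.72613e+08 − 354294) = 2.26882e+07.
Partial sum through k=1: 8.29801e+09.
Correction k=2: B_{4}/4! · (f^{(3)}(34) − f^{(3)}(9)) = −1/720 · (4.71648e+06 − 87480.0) = -6429.17.
Partial sum through k=2: 8.29800e+09.
Correction k=3: B_{6}/6! · (f^{(5)}(34) − f^{(5)}(9)) = 1/30240 · (24480.0 − 6480.00) = 0.595238.
Partial sum through k=3: 8.29800e+09.
Correction k=4: B_{8}/8! · (f^{(7)}(34) − f^{(7)}(9)) = −1/1209600 · (0.00000 − 0.00000) = 0.00000.

S_4 ≈ 8.29800e+09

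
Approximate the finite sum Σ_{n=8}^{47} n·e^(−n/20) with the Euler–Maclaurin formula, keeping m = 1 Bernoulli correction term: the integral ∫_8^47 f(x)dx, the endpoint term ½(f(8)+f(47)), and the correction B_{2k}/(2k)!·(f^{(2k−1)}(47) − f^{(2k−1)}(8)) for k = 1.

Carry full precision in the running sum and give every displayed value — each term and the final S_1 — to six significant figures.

Integral: ∫_8^47 x·e^(−x/20) dx = 247.585.
Boundary: ½(f(8) + f(47)) = ½(5.36256 + 4.48235) = 4.92246.
Integral + boundary = 252.507.
Order-1 term: 1/12 · (-0.128748 − 0.402192) = -0.0442450.

S_1 ≈ 252.463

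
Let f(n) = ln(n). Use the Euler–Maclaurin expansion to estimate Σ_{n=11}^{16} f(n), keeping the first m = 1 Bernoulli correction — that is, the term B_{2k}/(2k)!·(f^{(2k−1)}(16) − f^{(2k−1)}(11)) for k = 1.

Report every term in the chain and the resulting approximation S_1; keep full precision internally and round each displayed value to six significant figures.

Integral: ∫_11^16 ln(x) dx = 12.9846.
Endpoint term: (f(11) + f(16))/2 = (2.39790 + 2.77259)/2 = 2.58524.
Running total after boundary: 15.5698.
Order-1 term: 1/12 · (0.0625000 − 0.0909091) = -0.00236742.

S_1 ≈ 15.5674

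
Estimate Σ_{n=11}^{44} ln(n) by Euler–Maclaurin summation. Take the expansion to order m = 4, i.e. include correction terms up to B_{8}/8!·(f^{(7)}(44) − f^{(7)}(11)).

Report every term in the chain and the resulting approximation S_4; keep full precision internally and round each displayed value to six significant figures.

The integral term ∫_11^44 ln(x) dx = 107.127.
Endpoint term: (f(11) + f(44))/2 = (2.39790 + 3.78419)/2 = 3.09104.
Integral + boundary = 110.219.
Order-1 term: 1/12 · (0.0227273 − 0.0909091) = -0.00568182.
Running total after k=1: 110.213.
Order-2 term: −1/720 · (2.34786e-05 − 0.00150263) = 2.05438e-06.
Running total after k=2: 110.213.
Order-3 term: 1/30240 · (1.45528e-07 − 0.000149021) = -4.92313e-09.
Running total after k=3: 110.213.
Order-4 term: −1/1209600 · (2.25509e-09 − 3.69474e-05) = 3.05433e-11.

S_4 ≈ 110.213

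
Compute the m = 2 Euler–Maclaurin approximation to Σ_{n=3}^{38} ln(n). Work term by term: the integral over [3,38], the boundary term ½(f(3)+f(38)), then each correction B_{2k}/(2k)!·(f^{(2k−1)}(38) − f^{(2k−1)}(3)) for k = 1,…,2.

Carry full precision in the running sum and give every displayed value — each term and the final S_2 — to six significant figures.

S_2 ≈ 102.275

The integral term ∫_3^38 ln(x) dx = 99.9324.
½[f(3) + f(38)] = ½[1.09861 + 3.63759] = 2.36810.
Integral + boundary = 102.301.
k=1: B_{2}/(2)! × [f^{(1)}(38) − f^{(1)}(3)] = 1/12 × (0.0263158 − 0.333333) = -0.0255848.
After k=1: 102.275.
k=2: B_{4}/(4)! × [f^{(3)}(38) − f^{(3)}(3)] = −1/720 × (3.64485e-05 − 0.0740741) = 0.000102830.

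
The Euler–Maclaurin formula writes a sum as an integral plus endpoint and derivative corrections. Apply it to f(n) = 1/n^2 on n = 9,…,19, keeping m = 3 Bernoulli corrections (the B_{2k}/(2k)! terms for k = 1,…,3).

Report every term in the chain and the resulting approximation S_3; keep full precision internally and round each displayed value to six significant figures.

S_3 ≈ 0.0662412

Integral: ∫_9^19 1/x^2 dx = 0.0584795.
Boundary: ½(f(9) + f(19)) = ½(0.0123457 + 0.00277008) = 0.00755788.
So far: 0.0660374.
Correction k=1: B_{2}/2! · (f^{(1)}(19) − f^{(1)}(9)) = 1/12 · (-0.000291588 − (-0.00274348)) = 0.000204325.
After k=1: 0.0662417.
Correction k=2: B_{4}/4! · (f^{(3)}(19) − f^{(3)}(9)) = −1/720 · (-9.69267e-06 − (-0.000406442)) = -5.51041e-07.
After k=2: 0.0662412.
Correction k=3: B_{6}/6! · (f^{(5)}(19) − f^{(5)}(9)) = 1/30240 · (-8.05485e-07 − (-0.000150534)) = 4.95134e-09.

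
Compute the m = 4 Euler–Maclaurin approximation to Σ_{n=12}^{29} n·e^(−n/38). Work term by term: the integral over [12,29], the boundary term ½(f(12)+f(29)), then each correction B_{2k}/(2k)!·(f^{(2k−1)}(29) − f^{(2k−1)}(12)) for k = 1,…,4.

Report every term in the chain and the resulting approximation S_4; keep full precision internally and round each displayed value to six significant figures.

S_4 ≈ 209.683

Integral: ∫_12^29 x·e^(−x/38) dx = 198.580.
Endpoint term: (f(12) + f(29))/2 = (8.75056 + 13.5196)/2 = 11.1351.
Running total after boundary: 209.715.
Order-1 term: 1/12 · (0.110414 − 0.498935) = -0.0323768.
Partial sum through k=1: 209.683.
Order-2 term: −1/720 · (0.000722159 − 0.00135551) = 8.79659e-07.
Partial sum through k=2: 209.683.
Order-3 term: 1/30240 · (9.47267e-07 − 1.63816e-06) = -2.28470e-11.
Partial sum through k=3: 209.683.
Order-4 term: −1/1209600 · (9.65668e-10 − 1.61884e-09) = 5.39987e-16.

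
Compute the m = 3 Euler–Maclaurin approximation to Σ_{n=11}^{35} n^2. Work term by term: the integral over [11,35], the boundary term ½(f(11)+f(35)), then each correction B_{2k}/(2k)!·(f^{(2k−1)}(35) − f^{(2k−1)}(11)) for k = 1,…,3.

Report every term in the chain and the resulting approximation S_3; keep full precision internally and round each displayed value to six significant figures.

∫_11^35 x^2 dx evaluates to 13848.0.
Boundary: ½(f(11) + f(35)) = ½(121.000 + 1225.00) = 673.000.
Running total after boundary: 14521.0.
k=1: B_{2}/(2)! × [f^{(1)}(35) − f^{(1)}(11)] = 1/12 × (70.0000 − 22.0000) = 4.00000.
Running total after k=1: 14525.0.
k=2: B_{4}/(4)! × [f^{(3)}(35) − f^{(3)}(11)] = −1/720 × (0.00000 − 0.00000) = 0.00000.
Running total after k=2: 14525.0.
k=3: B_{6}/(6)! × [f^{(5)}(35) − f^{(5)}(11)] = 1/30240 × (0.00000 − 0.00000) = 0.00000.

S_3 ≈ 14525.0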